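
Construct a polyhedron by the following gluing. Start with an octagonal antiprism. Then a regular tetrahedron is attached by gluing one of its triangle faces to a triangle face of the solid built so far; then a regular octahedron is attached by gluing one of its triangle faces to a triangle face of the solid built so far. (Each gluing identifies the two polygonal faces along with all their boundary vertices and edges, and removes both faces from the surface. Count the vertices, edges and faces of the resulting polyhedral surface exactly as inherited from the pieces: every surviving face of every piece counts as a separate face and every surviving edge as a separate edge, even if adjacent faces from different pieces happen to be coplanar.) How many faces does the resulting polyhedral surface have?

An octagonal antiprism: V=16, E=32, F=18.
Attach a regular tetrahedron (V=4, E=6, F=4) along a 3-gon: merge 3 vertices and 3 edges, delete both glued faces → V=17, E=35, F=20.
Attach a regular octahedron (V=6, E=12, F=8) along a 3-gon: merge 3 vertices and 3 edges, delete both glued faces → V=20, E=44, F=26.
Check: V − E + F = 20 − 44 + 26 = 2.

26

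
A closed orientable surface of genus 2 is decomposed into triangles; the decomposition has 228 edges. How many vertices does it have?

74

χ = 2 − 2·2 = -2, and every face is a triangle so 3F = 2E.
F = 2E/3 = 152. Then V = -2 + E − F = -2 + 228 − 152 = 74.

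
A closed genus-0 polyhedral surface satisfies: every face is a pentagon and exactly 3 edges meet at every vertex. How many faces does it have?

12

Each face has 5 edges and each edge borders two faces, so 2E = 5F.
Each vertex has degree 3, so 3V = 2E and hence V = 5F/3.
Euler: V − E + F = 2 ⇒ (5F/3) − (5F/2) + F = 2.
Multiply by 6: (10 − 15 + 6)F = 12, i.e. 1F = 12.
So F = 12, E = 5·12/2 = 30, V = 5·12/3 = 20.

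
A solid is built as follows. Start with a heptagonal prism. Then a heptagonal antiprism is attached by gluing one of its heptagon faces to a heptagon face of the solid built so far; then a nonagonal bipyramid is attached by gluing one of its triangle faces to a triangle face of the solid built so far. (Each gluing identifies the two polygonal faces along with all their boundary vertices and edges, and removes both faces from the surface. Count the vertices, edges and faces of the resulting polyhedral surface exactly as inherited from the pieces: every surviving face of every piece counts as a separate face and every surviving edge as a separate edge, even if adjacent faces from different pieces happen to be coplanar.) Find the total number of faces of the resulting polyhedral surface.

39

A heptagonal prism: V=14, E=21, F=9.
Attach a heptagonal antiprism (V=14, E=28, F=16) along a 7-gon: merge 7 vertices and 7 edges, delete both glued faces → V=21, E=42, F=23.
Attach a nonagonal bipyramid (V=11, E=27, F=18) along a 3-gon: merge 3 vertices and 3 edges, delete both glued faces → V=29, E=66, F=39.
Check: V − E + F = 29 − 66 + 39 = 2.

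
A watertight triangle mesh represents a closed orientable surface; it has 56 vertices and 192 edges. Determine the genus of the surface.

5

Every face is a triangle and each edge borders two faces, so 3F = 2·192, giving F = 128.
χ = V − E + F = 56 − 192 + 128 = -8.
For a closed orientable surface χ = 2 − 2g, so g = (2 − (-8))/2 = 5.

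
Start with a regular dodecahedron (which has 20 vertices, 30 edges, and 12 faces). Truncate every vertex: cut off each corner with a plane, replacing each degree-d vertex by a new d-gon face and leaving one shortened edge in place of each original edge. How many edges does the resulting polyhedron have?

Truncation replaces each original edge-end by a new vertex, so V′ = 2E = 60.
Each original edge survives, and each old vertex of degree d contributes d new edges; summing degrees gives Σd = 2E, so E′ = E + 2E = 3E = 90.
Each original face survives and each original vertex becomes one new face: F′ = F + V = 32.

90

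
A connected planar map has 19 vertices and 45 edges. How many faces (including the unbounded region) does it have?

Euler's formula for a connected plane graph: V − E + F = 2, so F = 2 − 19 + 45 = 28.

28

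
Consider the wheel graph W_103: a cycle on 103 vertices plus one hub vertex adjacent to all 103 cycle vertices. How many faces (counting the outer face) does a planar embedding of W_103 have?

W_103 has V = 103 + 1 = 104 vertices and E = 2·103 = 206 edges.
By Euler's formula F = 2 − V + E = 2 − 104 + 206 = 104.

104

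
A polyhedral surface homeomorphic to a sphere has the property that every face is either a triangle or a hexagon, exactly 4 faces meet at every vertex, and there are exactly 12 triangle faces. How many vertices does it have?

12

Let x be the number of hexagons; then F = 12 + x.
Edge–face incidences: 2E = 3·12 + 6·x = 36 + 6x.
Every vertex has degree 4, so 4V = 2E.
Euler: V − E + F = 2 ⇒ (2E)/4 − E + (12 + x) = 2.
Multiply by 8: 2·(2E) − 4·(2E) + 8·(12 + x) = 16, i.e. 96 + 8x − 2·(36 + 6x) = 16.
Collecting terms: −4x + 24 = 16, so −4x = −8, so x = 2.
Then 2E = 36 + 6·2 = 48, so E = 24, V = 2E/4 = 12, F = 12 + 2 = 14.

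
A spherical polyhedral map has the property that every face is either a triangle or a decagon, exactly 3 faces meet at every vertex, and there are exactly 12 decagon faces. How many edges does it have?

Let x be the number of triangles; then F = 12 + x.
Edge–face incidences: 2E = 10·12 + 3·x = 120 + 3x.
Every vertex has degree 3, so 3V = 2E.
Euler: V − E + F = 2 ⇒ (2E)/3 − E + (12 + x) = 2.
Multiply by 6: 2·(2E) − 3·(2E) + 6·(12 + x) = 12, i.e. 72 + 6x − (120 + 3x) = 12.
Collecting terms: 3x − 48 = 12, so 3x = 60, so x = 20.
Then 2E = 120 + 3·20 = 180, so E = 90, V = 2E/3 = 60, F = 12 + 20 = 32.

90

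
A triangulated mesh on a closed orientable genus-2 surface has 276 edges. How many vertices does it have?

90

χ = 2 − 2·2 = -2, and every face is a triangle so 3F = 2E.
F = 2E/3 = 184. Then V = -2 + E − F = -2 + 276 − 184 = 90.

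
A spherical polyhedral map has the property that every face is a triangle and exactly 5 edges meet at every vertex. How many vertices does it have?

12

Each face has 3 edges and each edge borders two faces, so 2E = 3F.
Each vertex has degree 5, so 5V = 2E and hence V = 3F/5.
Euler: V − E + F = 2 ⇒ (3F/5) − (3F/2) + F = 2.
Multiply by 10: (6 − 15 + 10)F = 20, i.e. 1F = 20.
So F = 20, E = 3·20/2 = 30, V = 3·20/5 = 12.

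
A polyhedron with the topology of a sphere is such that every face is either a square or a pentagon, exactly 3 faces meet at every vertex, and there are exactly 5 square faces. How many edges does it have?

Let x be the number of pentagons; then F = 5 + x.
Edge–face incidences: 2E = 4·5 + 5·x = 20 + 5x.
Every vertex has degree 3, so 3V = 2E.
Euler: V − E + F = 2 ⇒ (2E)/3 − E + (5 + x) = 2.
Multiply by 6: 2·(2E) − 3·(2E) + 6·(5 + x) = 12, i.e. 30 + 6x − (20 + 5x) = 12.
Collecting terms: x + 10 = 12, so x = 2.
Then 2E = 20 + 5·2 = 30, so E = 15, V = 2E/3 = 10, F = 5 + 2 = 7.

15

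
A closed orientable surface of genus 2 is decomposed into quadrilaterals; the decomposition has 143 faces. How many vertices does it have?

141

χ = 2 − 2·2 = -2, and every face is a square so 4F = 2E.
E = 4·143/2 = 286. Then V = -2 + E − F = -2 + 286 − 143 = 141.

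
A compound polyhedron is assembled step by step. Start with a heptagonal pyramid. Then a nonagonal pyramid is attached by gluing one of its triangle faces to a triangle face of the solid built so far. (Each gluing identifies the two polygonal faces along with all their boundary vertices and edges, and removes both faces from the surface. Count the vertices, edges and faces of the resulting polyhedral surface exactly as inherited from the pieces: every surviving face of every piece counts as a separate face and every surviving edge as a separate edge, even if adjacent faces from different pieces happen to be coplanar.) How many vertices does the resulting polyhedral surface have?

15

A heptagonal pyramid: V=8, E=14, F=8.
Attach a nonagonal pyramid (V=10, E=18, F=10) along a 3-gon: merge 3 vertices and 3 edges, delete both glued faces → V=15, E=29, F=16.
Check: V − E + F = 15 − 29 + 16 = 2.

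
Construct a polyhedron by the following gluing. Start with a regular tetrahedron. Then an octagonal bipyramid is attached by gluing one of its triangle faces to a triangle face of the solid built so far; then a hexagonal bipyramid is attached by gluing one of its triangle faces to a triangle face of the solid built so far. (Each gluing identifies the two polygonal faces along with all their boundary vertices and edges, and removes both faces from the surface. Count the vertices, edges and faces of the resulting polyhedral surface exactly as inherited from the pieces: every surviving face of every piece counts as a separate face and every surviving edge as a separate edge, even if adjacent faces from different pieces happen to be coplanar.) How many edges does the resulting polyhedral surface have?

A regular tetrahedron: V=4, E=6, F=4.
Attach an octagonal bipyramid (V=10, E=24, F=16) along a 3-gon: merge 3 vertices and 3 edges, delete both glued faces → V=11, E=27, F=18.
Attach a hexagonal bipyramid (V=8, E=18, F=12) along a 3-gon: merge 3 vertices and 3 edges, delete both glued faces → V=16, E=42, F=28.
Check: V − E + F = 16 − 42 + 28 = 2.

42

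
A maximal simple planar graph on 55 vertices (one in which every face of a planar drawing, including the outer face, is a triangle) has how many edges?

159

In a plane triangulation 3F = 2E and V − E + F = 2, so E = 3V − 6 = 3·55 − 6 = 159.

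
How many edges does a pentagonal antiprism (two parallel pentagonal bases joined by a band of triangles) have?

An antiprism on an n-gon has two n-gon caps and 2n triangles: V = 2·5 = 10, E = 4·5 = 20, F = 2·5 + 2 = 12.

20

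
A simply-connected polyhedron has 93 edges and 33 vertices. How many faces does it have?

62

Here V − E + F = 2.
F = 2 − V + E = 2 − 33 + 93 = 62.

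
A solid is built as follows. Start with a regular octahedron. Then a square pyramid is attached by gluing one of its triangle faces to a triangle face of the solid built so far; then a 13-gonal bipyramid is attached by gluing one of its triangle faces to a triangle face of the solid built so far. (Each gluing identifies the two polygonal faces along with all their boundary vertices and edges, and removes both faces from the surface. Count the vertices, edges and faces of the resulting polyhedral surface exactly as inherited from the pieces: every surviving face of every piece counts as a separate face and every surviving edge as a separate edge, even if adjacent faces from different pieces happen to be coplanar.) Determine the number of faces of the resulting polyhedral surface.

A regular octahedron: V=6, E=12, F=8.
Attach a square pyramid (V=5, E=8, F=5) along a 3-gon: merge 3 vertices and 3 edges, delete both glued faces → V=8, E=17, F=11.
Attach a 13-gonal bipyramid (V=15, E=39, F=26) along a 3-gon: merge 3 vertices and 3 edges, delete both glued faces → V=20, E=53, F=35.
Check: V − E + F = 20 − 53 + 35 = 2.

35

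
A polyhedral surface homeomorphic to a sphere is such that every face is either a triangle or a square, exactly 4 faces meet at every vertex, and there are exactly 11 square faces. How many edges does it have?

Let x be the number of triangles; then F = 11 + x.
Edge–face incidences: 2E = 4·11 + 3·x = 44 + 3x.
Every vertex has degree 4, so 4V = 2E.
Euler: V − E + F = 2 ⇒ (2E)/4 − E + (11 + x) = 2.
Multiply by 8: 2·(2E) − 4·(2E) + 8·(11 + x) = 16, i.e. 88 + 8x − 2·(44 + 3x) = 16.
Collecting terms: 2x = 16, so x = 8.
Then 2E = 44 + 3·8 = 68, so E = 34, V = 2E/4 = 17, F = 11 + 8 = 19.

34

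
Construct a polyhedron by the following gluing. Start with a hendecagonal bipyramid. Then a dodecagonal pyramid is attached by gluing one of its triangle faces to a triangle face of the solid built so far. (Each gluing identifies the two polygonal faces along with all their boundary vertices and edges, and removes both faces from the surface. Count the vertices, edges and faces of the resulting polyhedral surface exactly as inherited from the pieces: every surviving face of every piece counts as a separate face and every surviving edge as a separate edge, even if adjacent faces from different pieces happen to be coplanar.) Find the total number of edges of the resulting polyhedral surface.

A hendecagonal bipyramid: V=13, E=33, F=22.
Attach a dodecagonal pyramid (V=13, E=24, F=13) along a 3-gon: merge 3 vertices and 3 edges, delete both glued faces → V=23, E=54, F=33.
Check: V − E + F = 23 − 54 + 33 = 2.

54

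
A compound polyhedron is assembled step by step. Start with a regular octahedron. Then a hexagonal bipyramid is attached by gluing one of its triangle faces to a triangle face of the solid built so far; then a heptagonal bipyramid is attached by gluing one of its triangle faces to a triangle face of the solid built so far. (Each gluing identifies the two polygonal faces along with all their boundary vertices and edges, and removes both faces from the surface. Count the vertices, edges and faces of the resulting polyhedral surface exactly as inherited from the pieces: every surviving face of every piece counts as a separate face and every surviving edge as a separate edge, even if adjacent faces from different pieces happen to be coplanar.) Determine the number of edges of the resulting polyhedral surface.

A regular octahedron: V=6, E=12, F=8.
Attach a hexagonal bipyramid (V=8, E=18, F=12) along a 3-gon: merge 3 vertices and 3 edges, delete both glued faces → V=11, E=27, F=18.
Attach a heptagonal bipyramid (V=9, E=21, F=14) along a 3-gon: merge 3 vertices and 3 edges, delete both glued faces → V=17, E=45, F=30.
Check: V − E + F = 17 − 45 + 30 = 2.

45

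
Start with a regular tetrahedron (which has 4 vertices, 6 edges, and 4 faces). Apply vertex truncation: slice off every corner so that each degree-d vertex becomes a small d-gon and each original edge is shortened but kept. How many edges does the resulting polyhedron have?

18

Truncation replaces each original edge-end by a new vertex, so V′ = 2E = 12.
Each original edge survives, and each old vertex of degree d contributes d new edges; summing degrees gives Σd = 2E, so E′ = E + 2E = 3E = 18.
Each original face survives and each original vertex becomes one new face: F′ = F + V = 8.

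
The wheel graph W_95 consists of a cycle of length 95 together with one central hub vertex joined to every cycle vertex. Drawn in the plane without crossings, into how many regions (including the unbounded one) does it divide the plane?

W_95 has V = 95 + 1 = 96 vertices and E = 2·95 = 190 edges.
By Euler's formula F = 2 − V + E = 2 − 96 + 190 = 96.

96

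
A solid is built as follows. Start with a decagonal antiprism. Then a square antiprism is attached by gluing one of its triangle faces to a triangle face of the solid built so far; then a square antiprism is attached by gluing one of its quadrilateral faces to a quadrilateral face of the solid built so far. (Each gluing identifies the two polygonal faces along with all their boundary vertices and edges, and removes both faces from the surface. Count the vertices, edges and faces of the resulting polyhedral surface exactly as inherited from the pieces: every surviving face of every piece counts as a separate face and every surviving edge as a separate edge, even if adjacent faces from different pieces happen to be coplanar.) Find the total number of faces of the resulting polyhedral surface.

A decagonal antiprism: V=20, E=40, F=22.
Attach a square antiprism (V=8, E=16, F=10) along a 3-gon: merge 3 vertices and 3 edges, delete both glued faces → V=25, E=53, F=30.
Attach a square antiprism (V=8, E=16, F=10) along a 4-gon: merge 4 vertices and 4 edges, delete both glued faces → V=29, E=65, F=38.
Check: V − E + F = 29 − 65 + 38 = 2.

38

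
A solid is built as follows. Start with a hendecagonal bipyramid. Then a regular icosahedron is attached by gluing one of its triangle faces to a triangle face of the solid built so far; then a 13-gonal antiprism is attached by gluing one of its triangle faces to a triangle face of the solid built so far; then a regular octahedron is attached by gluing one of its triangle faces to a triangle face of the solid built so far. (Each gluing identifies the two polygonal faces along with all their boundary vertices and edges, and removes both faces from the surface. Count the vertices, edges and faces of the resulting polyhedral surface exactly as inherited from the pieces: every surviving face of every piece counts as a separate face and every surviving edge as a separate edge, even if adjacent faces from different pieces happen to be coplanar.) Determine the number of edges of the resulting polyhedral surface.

A hendecagonal bipyramid: V=13, E=33, F=22.
Attach a regular icosahedron (V=12, E=30, F=20) along a 3-gon: merge 3 vertices and 3 edges, delete both glued faces → V=22, E=60, F=40.
Attach a 13-gonal antiprism (V=26, E=52, F=28) along a 3-gon: merge 3 vertices and 3 edges, delete both glued faces → V=45, E=109, F=66.
Attach a regular octahedron (V=6, E=12, F=8) along a 3-gon: merge 3 vertices and 3 edges, delete both glued faces → V=48, E=118, F=72.
Check: V − E + F = 48 − 118 + 72 = 2.

118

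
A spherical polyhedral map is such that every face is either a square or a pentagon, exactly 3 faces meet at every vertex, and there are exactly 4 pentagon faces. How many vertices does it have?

Let x be the number of squares; then F = 4 + x.
Edge–face incidences: 2E = 5·4 + 4·x = 20 + 4x.
Every vertex has degree 3, so 3V = 2E.
Euler: V − E + F = 2 ⇒ (2E)/3 − E + (4 + x) = 2.
Multiply by 6: 2·(2E) − 3·(2E) + 6·(4 + x) = 12, i.e. 24 + 6x − (20 + 4x) = 12.
Collecting terms: 2x + 4 = 12, so 2x = 8, so x = 4.
Then 2E = 20 + 4·4 = 36, so E = 18, V = 2E/3 = 12, F = 4 + 4 = 8.

12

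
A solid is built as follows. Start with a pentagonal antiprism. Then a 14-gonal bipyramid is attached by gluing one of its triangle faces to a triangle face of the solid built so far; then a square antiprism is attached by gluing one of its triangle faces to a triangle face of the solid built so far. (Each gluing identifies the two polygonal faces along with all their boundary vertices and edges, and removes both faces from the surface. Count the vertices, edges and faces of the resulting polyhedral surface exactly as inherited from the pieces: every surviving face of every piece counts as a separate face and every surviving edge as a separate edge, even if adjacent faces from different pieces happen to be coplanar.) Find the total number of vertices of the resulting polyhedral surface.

28

A pentagonal antiprism: V=10, E=20, F=12.
Attach a 14-gonal bipyramid (V=16, E=42, F=28) along a 3-gon: merge 3 vertices and 3 edges, delete both glued faces → V=23, E=59, F=38.
Attach a square antiprism (V=8, E=16, F=10) along a 3-gon: merge 3 vertices and 3 edges, delete both glued faces → V=28, E=72, F=46.
Check: V − E + F = 28 − 72 + 46 = 2.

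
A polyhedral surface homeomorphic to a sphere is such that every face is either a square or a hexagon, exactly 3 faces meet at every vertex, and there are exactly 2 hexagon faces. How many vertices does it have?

12

Let x be the number of squares; then F = 2 + x.
Edge–face incidences: 2E = 6·2 + 4·x = 12 + 4x.
Every vertex has degree 3, so 3V = 2E.
Euler: V − E + F = 2 ⇒ (2E)/3 − E + (2 + x) = 2.
Multiply by 6: 2·(2E) − 3·(2E) + 6·(2 + x) = 12, i.e. 12 + 6x − (12 + 4x) = 12.
Collecting terms: 2x = 12, so x = 6.
Then 2E = 12 + 4·6 = 36, so E = 18, V = 2E/3 = 12, F = 2 + 6 = 8.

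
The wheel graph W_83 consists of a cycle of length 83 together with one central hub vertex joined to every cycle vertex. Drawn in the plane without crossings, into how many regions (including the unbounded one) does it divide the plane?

84

W_83 has V = 83 + 1 = 84 vertices and E = 2·83 = 166 edges.
By Euler's formula F = 2 − V + E = 2 − 84 + 166 = 84.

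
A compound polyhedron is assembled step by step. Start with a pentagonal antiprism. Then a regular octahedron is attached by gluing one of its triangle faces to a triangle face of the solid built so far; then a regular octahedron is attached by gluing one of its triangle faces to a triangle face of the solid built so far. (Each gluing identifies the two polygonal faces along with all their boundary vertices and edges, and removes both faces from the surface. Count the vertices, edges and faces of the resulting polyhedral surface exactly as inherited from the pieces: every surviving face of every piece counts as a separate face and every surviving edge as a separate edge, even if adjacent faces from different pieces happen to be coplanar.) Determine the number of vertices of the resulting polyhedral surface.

A pentagonal antiprism: V=10, E=20, F=12.
Attach a regular octahedron (V=6, E=12, F=8) along a 3-gon: merge 3 vertices and 3 edges, delete both glued faces → V=13, E=29, F=18.
Attach a regular octahedron (V=6, E=12, F=8) along a 3-gon: merge 3 vertices and 3 edges, delete both glued faces → V=16, E=38, F=24.
Check: V − E + F = 16 − 38 + 24 = 2.

16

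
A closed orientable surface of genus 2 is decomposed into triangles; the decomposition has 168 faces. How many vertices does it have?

χ = 2 − 2·2 = -2, and every face is a triangle so 3F = 2E.
E = 3·168/2 = 252. Then V = -2 + E − F = -2 + 252 − 168 = 82.

82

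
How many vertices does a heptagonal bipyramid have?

9

A bipyramid over an n-gon has 2n triangular faces and n + 2 vertices: V = 7 + 2 = 9, E = 3·7 = 21, F = 2·7 = 14.
Check: V − E + F = 9 − 21 + 14 = 2.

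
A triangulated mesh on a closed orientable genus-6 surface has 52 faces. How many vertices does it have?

χ = 2 − 2·6 = -10, and every face is a triangle so 3F = 2E.
E = 3·52/2 = 78. Then V = -10 + E − F = -10 + 78 − 52 = 16.

16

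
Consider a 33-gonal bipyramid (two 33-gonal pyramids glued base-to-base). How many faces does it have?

66

A bipyramid over an n-gon has 2n triangular faces and n + 2 vertices: V = 33 + 2 = 35, E = 3·33 = 99, F = 2·33 = 66.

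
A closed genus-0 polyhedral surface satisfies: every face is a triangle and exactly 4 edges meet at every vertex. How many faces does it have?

Each face has 3 edges and each edge borders two faces, so 2E = 3F.
Each vertex has degree 4, so 4V = 2E and hence V = 3F/4.
Euler: V − E + F = 2 ⇒ (3F/4) − (3F/2) + F = 2.
Multiply by 8: (6 − 12 + 8)F = 16, i.e. 2F = 16.
So F = 8, E = 3·8/2 = 12, V = 3·8/4 = 6.

8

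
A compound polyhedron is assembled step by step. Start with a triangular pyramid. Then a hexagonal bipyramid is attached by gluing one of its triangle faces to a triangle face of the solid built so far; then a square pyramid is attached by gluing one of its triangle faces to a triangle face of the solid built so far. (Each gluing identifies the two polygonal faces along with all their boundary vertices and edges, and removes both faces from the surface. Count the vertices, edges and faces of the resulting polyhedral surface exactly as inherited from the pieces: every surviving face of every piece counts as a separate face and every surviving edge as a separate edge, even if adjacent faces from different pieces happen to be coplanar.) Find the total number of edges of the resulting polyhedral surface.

26

A triangular pyramid: V=4, E=6, F=4.
Attach a hexagonal bipyramid (V=8, E=18, F=12) along a 3-gon: merge 3 vertices and 3 edges, delete both glued faces → V=9, E=21, F=14.
Attach a square pyramid (V=5, E=8, F=5) along a 3-gon: merge 3 vertices and 3 edges, delete both glued faces → V=11, E=26, F=17.
Check: V − E + F = 11 − 26 + 17 = 2.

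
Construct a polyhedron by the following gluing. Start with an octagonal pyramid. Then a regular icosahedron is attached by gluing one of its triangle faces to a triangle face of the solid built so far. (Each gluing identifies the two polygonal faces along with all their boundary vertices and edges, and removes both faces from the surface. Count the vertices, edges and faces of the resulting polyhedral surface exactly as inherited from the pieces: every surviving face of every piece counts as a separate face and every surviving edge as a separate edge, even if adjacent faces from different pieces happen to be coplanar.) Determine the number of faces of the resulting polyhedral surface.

An octagonal pyramid: V=9, E=16, F=9.
Attach a regular icosahedron (V=12, E=30, F=20) along a 3-gon: merge 3 vertices and 3 edges, delete both glued faces → V=18, E=43, F=27.
Check: V − E + F = 18 − 43 + 27 = 2.

27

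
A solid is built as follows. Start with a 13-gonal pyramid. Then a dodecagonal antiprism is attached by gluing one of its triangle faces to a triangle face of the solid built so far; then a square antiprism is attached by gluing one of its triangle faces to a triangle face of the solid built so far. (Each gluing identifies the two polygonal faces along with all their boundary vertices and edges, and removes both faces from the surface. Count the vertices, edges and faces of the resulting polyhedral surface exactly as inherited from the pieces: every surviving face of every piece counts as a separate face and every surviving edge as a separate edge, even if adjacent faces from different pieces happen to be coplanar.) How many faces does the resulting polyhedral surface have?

46

A 13-gonal pyramid: V=14, E=26, F=14.
Attach a dodecagonal antiprism (V=24, E=48, F=26) along a 3-gon: merge 3 vertices and 3 edges, delete both glued faces → V=35, E=71, F=38.
Attach a square antiprism (V=8, E=16, F=10) along a 3-gon: merge 3 vertices and 3 edges, delete both glued faces → V=40, E=84, F=46.
Check: V − E + F = 40 − 84 + 46 = 2.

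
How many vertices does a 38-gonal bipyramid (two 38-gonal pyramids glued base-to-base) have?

A bipyramid over an n-gon has 2n triangular faces and n + 2 vertices: V = 38 + 2 = 40, E = 3·38 = 114, F = 2·38 = 76.

40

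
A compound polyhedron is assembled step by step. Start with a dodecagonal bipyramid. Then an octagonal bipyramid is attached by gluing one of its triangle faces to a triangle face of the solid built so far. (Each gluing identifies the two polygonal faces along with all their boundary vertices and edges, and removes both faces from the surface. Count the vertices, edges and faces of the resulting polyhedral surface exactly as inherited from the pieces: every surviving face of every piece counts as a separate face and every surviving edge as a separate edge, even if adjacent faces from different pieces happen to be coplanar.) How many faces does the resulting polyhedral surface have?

38

A dodecagonal bipyramid: V=14, E=36, F=24.
Attach an octagonal bipyramid (V=10, E=24, F=16) along a 3-gon: merge 3 vertices and 3 edges, delete both glued faces → V=21, E=57, F=38.
Check: V − E + F = 21 − 57 + 38 = 2.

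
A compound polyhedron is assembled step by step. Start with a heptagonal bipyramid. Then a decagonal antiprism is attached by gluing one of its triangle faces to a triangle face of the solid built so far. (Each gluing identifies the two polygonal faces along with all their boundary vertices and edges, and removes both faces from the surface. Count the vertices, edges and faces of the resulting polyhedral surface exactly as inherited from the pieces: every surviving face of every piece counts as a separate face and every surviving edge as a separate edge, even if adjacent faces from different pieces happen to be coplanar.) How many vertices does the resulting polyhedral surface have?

A heptagonal bipyramid: V=9, E=21, F=14.
Attach a decagonal antiprism (V=20, E=40, F=22) along a 3-gon: merge 3 vertices and 3 edges, delete both glued faces → V=26, E=58, F=34.
Check: V − E + F = 26 − 58 + 34 = 2.

26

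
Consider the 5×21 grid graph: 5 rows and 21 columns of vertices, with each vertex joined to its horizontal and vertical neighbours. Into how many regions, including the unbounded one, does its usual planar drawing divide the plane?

81

The grid has V = 5·21 = 105 vertices and E = 5·20 + 21·4 = 184 edges.
F = 2 − V + E = 2 − 105 + 184 = 81.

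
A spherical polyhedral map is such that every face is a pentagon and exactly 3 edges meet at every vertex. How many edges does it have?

Each face has 5 edges and each edge borders two faces, so 2E = 5F.
Each vertex has degree 3, so 3V = 2E and hence V = 5F/3.
Euler: V − E + F = 2 ⇒ (5F/3) − (5F/2) + F = 2.
Multiply by 6: (10 − 15 + 6)F = 12, i.e. 1F = 12.
So F = 12, E = 5·12/2 = 30, V = 5·12/3 = 20.

30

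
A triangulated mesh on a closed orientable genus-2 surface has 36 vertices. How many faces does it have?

76

χ = 2 − 2·2 = -2, and every face is a triangle so 3F = 2E.
V − E + F = -2 with E = 3F/2 gives 36 − (3/2 − 1)·F = -2, so F = 76 and E = 114.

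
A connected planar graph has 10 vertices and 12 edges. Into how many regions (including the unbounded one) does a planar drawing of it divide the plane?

Euler's formula for a connected plane graph: V − E + F = 2, so F = 2 − 10 + 12 = 4.

4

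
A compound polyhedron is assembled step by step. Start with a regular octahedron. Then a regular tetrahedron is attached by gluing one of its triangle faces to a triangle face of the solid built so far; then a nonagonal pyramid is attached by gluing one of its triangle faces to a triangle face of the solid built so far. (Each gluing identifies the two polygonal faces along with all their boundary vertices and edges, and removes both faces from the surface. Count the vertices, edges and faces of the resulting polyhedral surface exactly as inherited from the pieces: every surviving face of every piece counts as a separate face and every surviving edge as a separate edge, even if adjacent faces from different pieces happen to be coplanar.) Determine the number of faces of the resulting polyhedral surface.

18

A regular octahedron: V=6, E=12, F=8.
Attach a regular tetrahedron (V=4, E=6, F=4) along a 3-gon: merge 3 vertices and 3 edges, delete both glued faces → V=7, E=15, F=10.
Attach a nonagonal pyramid (V=10, E=18, F=10) along a 3-gon: merge 3 vertices and 3 edges, delete both glued faces → V=14, E=30, F=18.
Check: V − E + F = 14 − 30 + 18 = 2.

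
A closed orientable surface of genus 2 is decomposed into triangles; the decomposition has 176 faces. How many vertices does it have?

86

χ = 2 − 2·2 = -2, and every face is a triangle so 3F = 2E.
E = 3·176/2 = 264. Then V = -2 + E − F = -2 + 264 − 176 = 86.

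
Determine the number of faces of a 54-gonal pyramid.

A pyramid on an n-gon base has one n-gon and n triangles: V = 54 + 1 = 55, E = 2·54 = 108, F = 54 + 1 = 55.
Check: V − E + F = 55 − 108 + 55 = 2.

55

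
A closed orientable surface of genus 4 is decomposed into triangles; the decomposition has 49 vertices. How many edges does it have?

χ = 2 − 2·4 = -6, and every face is a triangle so 3F = 2E.
V − E + F = -6 with E = 3F/2 gives 49 − (3/2 − 1)·F = -6, so F = 110 and E = 165.

165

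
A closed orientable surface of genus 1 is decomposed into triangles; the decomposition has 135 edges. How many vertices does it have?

45

χ = 2 − 2·1 = 0, and every face is a triangle so 3F = 2E.
F = 2E/3 = 90. Then V = 0 + E − F = 0 + 135 − 90 = 45.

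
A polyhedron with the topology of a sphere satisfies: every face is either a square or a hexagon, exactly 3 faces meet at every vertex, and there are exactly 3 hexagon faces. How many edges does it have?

21

Let x be the number of squares; then F = 3 + x.
Edge–face incidences: 2E = 6·3 + 4·x = 18 + 4x.
Every vertex has degree 3, so 3V = 2E.
Euler: V − E + F = 2 ⇒ (2E)/3 − E + (3 + x) = 2.
Multiply by 6: 2·(2E) − 3·(2E) + 6·(3 + x) = 12, i.e. 18 + 6x − (18 + 4x) = 12.
Collecting terms: 2x = 12, so x = 6.
Then 2E = 18 + 4·6 = 42, so E = 21, V = 2E/3 = 14, F = 3 + 6 = 9.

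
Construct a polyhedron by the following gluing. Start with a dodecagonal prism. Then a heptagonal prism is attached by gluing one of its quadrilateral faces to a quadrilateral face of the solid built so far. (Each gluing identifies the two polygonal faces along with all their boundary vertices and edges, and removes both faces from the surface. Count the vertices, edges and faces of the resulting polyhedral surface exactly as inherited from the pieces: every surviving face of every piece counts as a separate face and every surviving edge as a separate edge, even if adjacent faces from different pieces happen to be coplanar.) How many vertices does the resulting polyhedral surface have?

A dodecagonal prism: V=24, E=36, F=14.
Attach a heptagonal prism (V=14, E=21, F=9) along a 4-gon: merge 4 vertices and 4 edges, delete both glued faces → V=34, E=53, F=21.
Check: V − E + F = 34 − 53 + 21 = 2.

34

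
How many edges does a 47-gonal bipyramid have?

A bipyramid over an n-gon has 2n triangular faces and n + 2 vertices: V = 47 + 2 = 49, E = 3·47 = 141, F = 2·47 = 94.

141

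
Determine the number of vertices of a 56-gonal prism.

A prism on an n-gon has two n-gon bases and n rectangular sides: V = 2·56 = 112, E = 3·56 = 168, F = 56 + 2 = 58.

112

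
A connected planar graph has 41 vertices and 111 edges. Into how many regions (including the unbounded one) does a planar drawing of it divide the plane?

72

Euler's formula for a connected plane graph: V − E + F = 2, so F = 2 − 41 + 111 = 72.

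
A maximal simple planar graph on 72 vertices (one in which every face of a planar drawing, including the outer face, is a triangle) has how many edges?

210

In a plane triangulation 3F = 2E and V − E + F = 2, so E = 3V − 6 = 3·72 − 6 = 210.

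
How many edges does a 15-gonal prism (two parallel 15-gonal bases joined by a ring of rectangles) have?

A prism on an n-gon has two n-gon bases and n rectangular sides: V = 2·15 = 30, E = 3·15 = 45, F = 15 + 2 = 17.

45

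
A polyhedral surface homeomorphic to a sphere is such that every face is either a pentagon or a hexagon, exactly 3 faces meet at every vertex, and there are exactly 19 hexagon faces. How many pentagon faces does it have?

Let x be the number of pentagons; then F = 19 + x.
Edge–face incidences: 2E = 6·19 + 5·x = 114 + 5x.
Every vertex has degree 3, so 3V = 2E.
Euler: V − E + F = 2 ⇒ (2E)/3 − E + (19 + x) = 2.
Multiply by 6: 2·(2E) − 3·(2E) + 6·(19 + x) = 12, i.e. 114 + 6x − (114 + 5x) = 12.
Collecting terms: x = 12.
Then 2E = 114 + 5·12 = 174, so E = 87, V = 2E/3 = 58, F = 19 + 12 = 31.

12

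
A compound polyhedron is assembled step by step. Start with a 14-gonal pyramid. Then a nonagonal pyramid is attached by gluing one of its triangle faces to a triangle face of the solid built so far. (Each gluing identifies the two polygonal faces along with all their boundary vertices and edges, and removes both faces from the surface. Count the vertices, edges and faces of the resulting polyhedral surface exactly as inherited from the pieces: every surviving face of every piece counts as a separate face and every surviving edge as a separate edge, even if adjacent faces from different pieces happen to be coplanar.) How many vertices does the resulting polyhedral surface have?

A 14-gonal pyramid: V=15, E=28, F=15.
Attach a nonagonal pyramid (V=10, E=18, F=10) along a 3-gon: merge 3 vertices and 3 edges, delete both glued faces → V=22, E=43, F=23.
Check: V − E + F = 22 − 43 + 23 = 2.

22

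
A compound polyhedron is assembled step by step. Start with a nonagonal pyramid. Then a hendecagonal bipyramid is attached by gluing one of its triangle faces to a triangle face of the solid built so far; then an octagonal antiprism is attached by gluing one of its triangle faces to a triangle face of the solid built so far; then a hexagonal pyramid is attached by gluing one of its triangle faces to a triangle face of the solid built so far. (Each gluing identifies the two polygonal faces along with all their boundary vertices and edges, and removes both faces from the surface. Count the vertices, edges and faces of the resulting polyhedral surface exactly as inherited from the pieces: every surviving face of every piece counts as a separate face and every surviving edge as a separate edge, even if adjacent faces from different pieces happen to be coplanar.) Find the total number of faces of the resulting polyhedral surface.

A nonagonal pyramid: V=10, E=18, F=10.
Attach a hendecagonal bipyramid (V=13, E=33, F=22) along a 3-gon: merge 3 vertices and 3 edges, delete both glued faces → V=20, E=48, F=30.
Attach an octagonal antiprism (V=16, E=32, F=18) along a 3-gon: merge 3 vertices and 3 edges, delete both glued faces → V=33, E=77, F=46.
Attach a hexagonal pyramid (V=7, E=12, F=7) along a 3-gon: merge 3 vertices and 3 edges, delete both glued faces → V=37, E=86, F=51.
Check: V − E + F = 37 − 86 + 51 = 2.

51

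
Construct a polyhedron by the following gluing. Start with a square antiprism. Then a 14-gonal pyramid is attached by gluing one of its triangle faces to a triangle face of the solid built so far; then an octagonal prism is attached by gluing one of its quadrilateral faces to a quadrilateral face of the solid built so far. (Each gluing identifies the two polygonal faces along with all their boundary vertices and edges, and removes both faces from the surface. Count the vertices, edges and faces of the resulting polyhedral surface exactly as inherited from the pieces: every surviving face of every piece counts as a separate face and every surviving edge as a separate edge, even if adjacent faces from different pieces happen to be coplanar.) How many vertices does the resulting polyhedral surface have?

A square antiprism: V=8, E=16, F=10.
Attach a 14-gonal pyramid (V=15, E=28, F=15) along a 3-gon: merge 3 vertices and 3 edges, delete both glued faces → V=20, E=41, F=23.
Attach an octagonal prism (V=16, E=24, F=10) along a 4-gon: merge 4 vertices and 4 edges, delete both glued faces → V=32, E=61, F=31.
Check: V − E + F = 32 − 61 + 31 = 2.

32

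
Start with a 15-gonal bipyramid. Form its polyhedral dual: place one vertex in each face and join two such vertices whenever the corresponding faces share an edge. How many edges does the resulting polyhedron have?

45

The base solid has V = 17, E = 45, F = 30.
The dual swaps V and F and preserves E: V′ = F = 30, E′ = E = 45, F′ = V = 17.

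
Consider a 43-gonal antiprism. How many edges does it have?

An antiprism on an n-gon has two n-gon caps and 2n triangles: V = 2·43 = 86, E = 4·43 = 172, F = 2·43 + 2 = 88.

172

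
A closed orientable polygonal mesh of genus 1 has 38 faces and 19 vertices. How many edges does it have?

57

For a closed orientable surface of genus 1, χ = 2 − 2·1 = 0.
E = V + F − (0) = 19 + 38 − (0) = 57.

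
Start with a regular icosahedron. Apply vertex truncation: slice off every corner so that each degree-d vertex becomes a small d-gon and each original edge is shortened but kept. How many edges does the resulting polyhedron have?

90

The base solid has V = 12, E = 30, F = 20.
Truncation replaces each original edge-end by a new vertex, so V′ = 2E = 60.
Each original edge survives, and each old vertex of degree d contributes d new edges; summing degrees gives Σd = 2E, so E′ = E + 2E = 3E = 90.
Each original face survives and each original vertex becomes one new face: F′ = F + V = 32.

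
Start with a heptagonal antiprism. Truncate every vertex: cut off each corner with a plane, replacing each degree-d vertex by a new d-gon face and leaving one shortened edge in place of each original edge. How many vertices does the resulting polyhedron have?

The base solid has V = 14, E = 28, F = 16.
Truncation replaces each original edge-end by a new vertex, so V′ = 2E = 56.
Each original edge survives, and each old vertex of degree d contributes d new edges; summing degrees gives Σd = 2E, so E′ = E + 2E = 3E = 84.
Each original face survives and each original vertex becomes one new face: F′ = F + V = 30.

56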